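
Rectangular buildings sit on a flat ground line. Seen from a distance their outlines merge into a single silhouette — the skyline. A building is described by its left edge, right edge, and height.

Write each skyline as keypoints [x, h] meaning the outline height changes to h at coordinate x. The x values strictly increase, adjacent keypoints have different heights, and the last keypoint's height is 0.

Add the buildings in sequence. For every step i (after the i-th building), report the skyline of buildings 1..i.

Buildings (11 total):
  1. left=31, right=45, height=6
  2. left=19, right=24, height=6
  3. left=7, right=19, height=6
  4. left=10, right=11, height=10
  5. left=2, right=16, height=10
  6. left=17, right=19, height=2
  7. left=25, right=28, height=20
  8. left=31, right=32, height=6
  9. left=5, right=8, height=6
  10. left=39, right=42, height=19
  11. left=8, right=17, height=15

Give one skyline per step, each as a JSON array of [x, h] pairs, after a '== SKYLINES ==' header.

== SKYLINES ==
[[31,6],[45,0]]
[[19,6],[24,0],[31,6],[45,0]]
[[7,6],[24,0],[31,6],[45,0]]
[[7,6],[10,10],[11,6],[24,0],[31,6],[45,0]]
[[2,10],[16,6],[24,0],[31,6],[45,0]]
[[2,10],[16,6],[24,0],[31,6],[45,0]]
[[2,10],[16,6],[24,0],[25,20],[28,0],[31,6],[45,0]]
[[2,10],[16,6],[24,0],[25,20],[28,0],[31,6],[45,0]]
[[2,10],[16,6],[24,0],[25,20],[28,0],[31,6],[45,0]]
[[2,10],[16,6],[24,0],[25,20],[28,0],[31,6],[39,19],[42,6],[45,0]]
[[2,10],[8,15],[17,6],[24,0],[25,20],[28,0],[31,6],[39,19],[42,6],[45,0]]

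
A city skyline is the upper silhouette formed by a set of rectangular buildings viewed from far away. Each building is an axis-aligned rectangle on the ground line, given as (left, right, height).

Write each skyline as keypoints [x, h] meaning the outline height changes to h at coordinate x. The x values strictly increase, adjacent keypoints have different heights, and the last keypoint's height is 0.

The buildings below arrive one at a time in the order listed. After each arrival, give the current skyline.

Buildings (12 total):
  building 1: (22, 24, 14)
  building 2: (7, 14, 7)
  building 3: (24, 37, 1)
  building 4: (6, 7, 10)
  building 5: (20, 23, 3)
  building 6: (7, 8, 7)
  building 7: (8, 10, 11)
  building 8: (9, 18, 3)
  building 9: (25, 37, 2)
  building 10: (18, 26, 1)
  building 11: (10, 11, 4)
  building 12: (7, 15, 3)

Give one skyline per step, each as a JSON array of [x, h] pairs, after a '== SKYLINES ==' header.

== SKYLINES ==
[[22,14],[24,0]]
[[7,7],[14,0],[22,14],[24,0]]
[[7,7],[14,0],[22,14],[24,1],[37,0]]
[[6,10],[7,7],[14,0],[22,14],[24,1],[37,0]]
[[6,10],[7,7],[14,0],[20,3],[22,14],[24,1],[37,0]]
[[6,10],[7,7],[14,0],[20,3],[22,14],[24,1],[37,0]]
[[6,10],[7,7],[8,11],[10,7],[14,0],[20,3],[22,14],[24,1],[37,0]]
[[6,10],[7,7],[8,11],[10,7],[14,3],[18,0],[20,3],[22,14],[24,1],[37,0]]
[[6,10],[7,7],[8,11],[10,7],[14,3],[18,0],[20,3],[22,14],[24,1],[25,2],[37,0]]
[[6,10],[7,7],[8,11],[10,7],[14,3],[18,1],[20,3],[22,14],[24,1],[25,2],[37,0]]
[[6,10],[7,7],[8,11],[10,7],[14,3],[18,1],[20,3],[22,14],[24,1],[25,2],[37,0]]
[[6,10],[7,7],[8,11],[10,7],[14,3],[18,1],[20,3],[22,14],[24,1],[25,2],[37,0]]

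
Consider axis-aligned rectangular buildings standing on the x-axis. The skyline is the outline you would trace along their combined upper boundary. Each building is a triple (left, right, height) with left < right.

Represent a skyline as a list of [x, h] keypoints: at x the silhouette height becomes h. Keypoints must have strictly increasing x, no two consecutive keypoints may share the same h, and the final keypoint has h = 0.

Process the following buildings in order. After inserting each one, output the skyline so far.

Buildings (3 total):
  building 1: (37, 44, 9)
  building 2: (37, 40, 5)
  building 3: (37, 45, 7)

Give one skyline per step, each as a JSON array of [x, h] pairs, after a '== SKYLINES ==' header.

== SKYLINES ==
[[37,9],[44,0]]
[[37,9],[44,0]]
[[37,9],[44,7],[45,0]]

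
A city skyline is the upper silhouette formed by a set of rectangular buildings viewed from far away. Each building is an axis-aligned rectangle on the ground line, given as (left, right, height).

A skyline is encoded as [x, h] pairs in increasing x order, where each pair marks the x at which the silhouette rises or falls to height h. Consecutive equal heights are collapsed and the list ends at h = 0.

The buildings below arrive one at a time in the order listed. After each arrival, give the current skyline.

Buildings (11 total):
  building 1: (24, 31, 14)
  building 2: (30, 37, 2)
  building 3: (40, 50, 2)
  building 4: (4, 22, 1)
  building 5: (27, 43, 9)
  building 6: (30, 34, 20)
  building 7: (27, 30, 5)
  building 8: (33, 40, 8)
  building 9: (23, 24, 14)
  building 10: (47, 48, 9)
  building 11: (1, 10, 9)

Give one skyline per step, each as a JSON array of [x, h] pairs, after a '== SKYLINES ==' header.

== SKYLINES ==
[[24,14],[31,0]]
[[24,14],[31,2],[37,0]]
[[24,14],[31,2],[37,0],[40,2],[50,0]]
[[4,1],[22,0],[24,14],[31,2],[37,0],[40,2],[50,0]]
[[4,1],[22,0],[24,14],[31,9],[43,2],[50,0]]
[[4,1],[22,0],[24,14],[30,20],[34,9],[43,2],[50,0]]
[[4,1],[22,0],[24,14],[30,20],[34,9],[43,2],[50,0]]
[[4,1],[22,0],[24,14],[30,20],[34,9],[43,2],[50,0]]
[[4,1],[22,0],[23,14],[30,20],[34,9],[43,2],[50,0]]
[[4,1],[22,0],[23,14],[30,20],[34,9],[43,2],[47,9],[48,2],[50,0]]
[[1,9],[10,1],[22,0],[23,14],[30,20],[34,9],[43,2],[47,9],[48,2],[50,0]]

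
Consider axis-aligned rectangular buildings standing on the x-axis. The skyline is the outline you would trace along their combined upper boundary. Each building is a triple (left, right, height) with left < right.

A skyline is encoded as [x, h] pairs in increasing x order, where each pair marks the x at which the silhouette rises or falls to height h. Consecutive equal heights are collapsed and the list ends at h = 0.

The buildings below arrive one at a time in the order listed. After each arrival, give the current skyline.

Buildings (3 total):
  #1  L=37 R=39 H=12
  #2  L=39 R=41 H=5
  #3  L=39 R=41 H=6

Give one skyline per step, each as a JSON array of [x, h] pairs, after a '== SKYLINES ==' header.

== SKYLINES ==
[[37,12],[39,0]]
[[37,12],[39,5],[41,0]]
[[37,12],[39,6],[41,0]]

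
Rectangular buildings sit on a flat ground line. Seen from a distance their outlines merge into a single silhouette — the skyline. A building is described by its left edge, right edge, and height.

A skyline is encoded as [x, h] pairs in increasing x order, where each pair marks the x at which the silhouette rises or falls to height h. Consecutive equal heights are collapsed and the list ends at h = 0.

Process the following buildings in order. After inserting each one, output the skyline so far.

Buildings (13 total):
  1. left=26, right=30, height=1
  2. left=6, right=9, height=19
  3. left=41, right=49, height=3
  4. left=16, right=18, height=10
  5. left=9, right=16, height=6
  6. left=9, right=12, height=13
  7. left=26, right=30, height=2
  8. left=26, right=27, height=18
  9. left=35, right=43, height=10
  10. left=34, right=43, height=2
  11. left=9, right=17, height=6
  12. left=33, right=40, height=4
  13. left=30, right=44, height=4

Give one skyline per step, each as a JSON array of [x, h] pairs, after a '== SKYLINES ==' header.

== SKYLINES ==
[[26,1],[30,0]]
[[6,19],[9,0],[26,1],[30,0]]
[[6,19],[9,0],[26,1],[30,0],[41,3],[49,0]]
[[6,19],[9,0],[16,10],[18,0],[26,1],[30,0],[41,3],[49,0]]
[[6,19],[9,6],[16,10],[18,0],[26,1],[30,0],[41,3],[49,0]]
[[6,19],[9,13],[12,6],[16,10],[18,0],[26,1],[30,0],[41,3],[49,0]]
[[6,19],[9,13],[12,6],[16,10],[18,0],[26,2],[30,0],[41,3],[49,0]]
[[6,19],[9,13],[12,6],[16,10],[18,0],[26,18],[27,2],[30,0],[41,3],[49,0]]
[[6,19],[9,13],[12,6],[16,10],[18,0],[26,18],[27,2],[30,0],[35,10],[43,3],[49,0]]
[[6,19],[9,13],[12,6],[16,10],[18,0],[26,18],[27,2],[30,0],[34,2],[35,10],[43,3],[49,0]]
[[6,19],[9,13],[12,6],[16,10],[18,0],[26,18],[27,2],[30,0],[34,2],[35,10],[43,3],[49,0]]
[[6,19],[9,13],[12,6],[16,10],[18,0],[26,18],[27,2],[30,0],[33,4],[35,10],[43,3],[49,0]]
[[6,19],[9,13],[12,6],[16,10],[18,0],[26,18],[27,2],[30,4],[35,10],[43,4],[44,3],[49,0]]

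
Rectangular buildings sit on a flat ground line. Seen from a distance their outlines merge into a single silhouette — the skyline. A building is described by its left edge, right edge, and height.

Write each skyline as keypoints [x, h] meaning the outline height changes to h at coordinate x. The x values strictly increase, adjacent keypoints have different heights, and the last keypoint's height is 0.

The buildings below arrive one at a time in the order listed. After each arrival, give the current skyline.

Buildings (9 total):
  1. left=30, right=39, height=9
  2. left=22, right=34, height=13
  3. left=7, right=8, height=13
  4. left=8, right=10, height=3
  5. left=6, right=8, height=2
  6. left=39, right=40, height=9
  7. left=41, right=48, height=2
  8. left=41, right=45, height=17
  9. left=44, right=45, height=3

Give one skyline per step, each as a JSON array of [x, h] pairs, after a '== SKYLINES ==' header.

== SKYLINES ==
[[30,9],[39,0]]
[[22,13],[34,9],[39,0]]
[[7,13],[8,0],[22,13],[34,9],[39,0]]
[[7,13],[8,3],[10,0],[22,13],[34,9],[39,0]]
[[6,2],[7,13],[8,3],[10,0],[22,13],[34,9],[39,0]]
[[6,2],[7,13],[8,3],[10,0],[22,13],[34,9],[40,0]]
[[6,2],[7,13],[8,3],[10,0],[22,13],[34,9],[40,0],[41,2],[48,0]]
[[6,2],[7,13],[8,3],[10,0],[22,13],[34,9],[40,0],[41,17],[45,2],[48,0]]
[[6,2],[7,13],[8,3],[10,0],[22,13],[34,9],[40,0],[41,17],[45,2],[48,0]]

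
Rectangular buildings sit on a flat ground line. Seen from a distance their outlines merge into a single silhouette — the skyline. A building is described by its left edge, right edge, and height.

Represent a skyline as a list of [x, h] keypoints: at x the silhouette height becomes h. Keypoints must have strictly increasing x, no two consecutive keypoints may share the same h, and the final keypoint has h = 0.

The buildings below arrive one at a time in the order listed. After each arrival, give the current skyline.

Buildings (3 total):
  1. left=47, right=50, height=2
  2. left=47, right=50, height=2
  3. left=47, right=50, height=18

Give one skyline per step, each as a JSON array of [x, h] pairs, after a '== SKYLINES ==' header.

== SKYLINES ==
[[47,2],[50,0]]
[[47,2],[50,0]]
[[47,18],[50,0]]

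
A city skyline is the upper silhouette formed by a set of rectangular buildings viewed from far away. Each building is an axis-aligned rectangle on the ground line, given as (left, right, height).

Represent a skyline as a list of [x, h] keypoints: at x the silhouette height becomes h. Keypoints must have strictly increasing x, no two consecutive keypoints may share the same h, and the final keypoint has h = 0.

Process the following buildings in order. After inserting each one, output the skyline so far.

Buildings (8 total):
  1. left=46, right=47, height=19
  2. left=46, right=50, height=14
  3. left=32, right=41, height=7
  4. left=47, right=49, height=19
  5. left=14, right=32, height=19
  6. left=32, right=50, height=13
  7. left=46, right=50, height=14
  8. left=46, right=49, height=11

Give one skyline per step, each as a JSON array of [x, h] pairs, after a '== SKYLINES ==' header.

== SKYLINES ==
[[46,19],[47,0]]
[[46,19],[47,14],[50,0]]
[[32,7],[41,0],[46,19],[47,14],[50,0]]
[[32,7],[41,0],[46,19],[49,14],[50,0]]
[[14,19],[32,7],[41,0],[46,19],[49,14],[50,0]]
[[14,19],[32,13],[46,19],[49,14],[50,0]]
[[14,19],[32,13],[46,19],[49,14],[50,0]]
[[14,19],[32,13],[46,19],[49,14],[50,0]]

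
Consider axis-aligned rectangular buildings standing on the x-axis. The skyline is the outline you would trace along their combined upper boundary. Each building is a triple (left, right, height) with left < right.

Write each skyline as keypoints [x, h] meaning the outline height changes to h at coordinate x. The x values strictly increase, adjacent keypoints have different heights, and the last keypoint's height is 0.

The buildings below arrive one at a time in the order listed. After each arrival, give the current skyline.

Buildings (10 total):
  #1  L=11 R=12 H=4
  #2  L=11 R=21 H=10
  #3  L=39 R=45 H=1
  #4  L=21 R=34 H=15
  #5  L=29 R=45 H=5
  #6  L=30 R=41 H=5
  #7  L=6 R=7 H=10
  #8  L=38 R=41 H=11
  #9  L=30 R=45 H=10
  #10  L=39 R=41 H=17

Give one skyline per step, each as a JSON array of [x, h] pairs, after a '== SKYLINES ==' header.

== SKYLINES ==
[[11,4],[12,0]]
[[11,10],[21,0]]
[[11,10],[21,0],[39,1],[45,0]]
[[11,10],[21,15],[34,0],[39,1],[45,0]]
[[11,10],[21,15],[34,5],[45,0]]
[[11,10],[21,15],[34,5],[45,0]]
[[6,10],[7,0],[11,10],[21,15],[34,5],[45,0]]
[[6,10],[7,0],[11,10],[21,15],[34,5],[38,11],[41,5],[45,0]]
[[6,10],[7,0],[11,10],[21,15],[34,10],[38,11],[41,10],[45,0]]
[[6,10],[7,0],[11,10],[21,15],[34,10],[38,11],[39,17],[41,10],[45,0]]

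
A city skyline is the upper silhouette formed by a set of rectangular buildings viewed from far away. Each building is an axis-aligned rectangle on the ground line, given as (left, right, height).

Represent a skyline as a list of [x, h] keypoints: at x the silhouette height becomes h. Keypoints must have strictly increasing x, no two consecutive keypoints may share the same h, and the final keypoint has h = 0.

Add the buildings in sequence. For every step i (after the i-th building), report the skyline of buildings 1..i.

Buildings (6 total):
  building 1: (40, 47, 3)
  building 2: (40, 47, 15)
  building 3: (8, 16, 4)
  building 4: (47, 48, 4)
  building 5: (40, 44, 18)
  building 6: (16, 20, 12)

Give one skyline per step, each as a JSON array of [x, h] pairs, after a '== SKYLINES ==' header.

== SKYLINES ==
[[40,3],[47,0]]
[[40,15],[47,0]]
[[8,4],[16,0],[40,15],[47,0]]
[[8,4],[16,0],[40,15],[47,4],[48,0]]
[[8,4],[16,0],[40,18],[44,15],[47,4],[48,0]]
[[8,4],[16,12],[20,0],[40,18],[44,15],[47,4],[48,0]]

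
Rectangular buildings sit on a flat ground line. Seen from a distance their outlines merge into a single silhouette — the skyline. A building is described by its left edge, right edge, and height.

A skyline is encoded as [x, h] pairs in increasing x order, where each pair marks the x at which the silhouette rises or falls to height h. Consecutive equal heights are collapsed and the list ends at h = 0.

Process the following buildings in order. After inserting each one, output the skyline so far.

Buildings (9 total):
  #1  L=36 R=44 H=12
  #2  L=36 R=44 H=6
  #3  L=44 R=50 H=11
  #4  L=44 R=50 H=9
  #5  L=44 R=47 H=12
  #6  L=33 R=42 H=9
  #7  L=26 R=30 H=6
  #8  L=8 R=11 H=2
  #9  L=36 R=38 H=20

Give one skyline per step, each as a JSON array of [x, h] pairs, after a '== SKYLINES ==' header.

== SKYLINES ==
[[36,12],[44,0]]
[[36,12],[44,0]]
[[36,12],[44,11],[50,0]]
[[36,12],[44,11],[50,0]]
[[36,12],[47,11],[50,0]]
[[33,9],[36,12],[47,11],[50,0]]
[[26,6],[30,0],[33,9],[36,12],[47,11],[50,0]]
[[8,2],[11,0],[26,6],[30,0],[33,9],[36,12],[47,11],[50,0]]
[[8,2],[11,0],[26,6],[30,0],[33,9],[36,20],[38,12],[47,11],[50,0]]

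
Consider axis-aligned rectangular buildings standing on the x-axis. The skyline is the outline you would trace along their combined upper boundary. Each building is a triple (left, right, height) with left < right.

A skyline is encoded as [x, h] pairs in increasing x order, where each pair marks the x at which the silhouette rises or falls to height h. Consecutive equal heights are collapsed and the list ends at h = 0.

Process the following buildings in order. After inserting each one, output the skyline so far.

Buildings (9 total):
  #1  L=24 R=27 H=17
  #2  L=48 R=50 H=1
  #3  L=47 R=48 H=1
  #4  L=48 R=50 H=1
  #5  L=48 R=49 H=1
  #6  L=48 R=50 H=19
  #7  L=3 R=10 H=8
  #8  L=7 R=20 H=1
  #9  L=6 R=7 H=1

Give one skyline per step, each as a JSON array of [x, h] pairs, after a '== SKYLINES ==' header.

== SKYLINES ==
[[24,17],[27,0]]
[[24,17],[27,0],[48,1],[50,0]]
[[24,17],[27,0],[47,1],[50,0]]
[[24,17],[27,0],[47,1],[50,0]]
[[24,17],[27,0],[47,1],[50,0]]
[[24,17],[27,0],[47,1],[48,19],[50,0]]
[[3,8],[10,0],[24,17],[27,0],[47,1],[48,19],[50,0]]
[[3,8],[10,1],[20,0],[24,17],[27,0],[47,1],[48,19],[50,0]]
[[3,8],[10,1],[20,0],[24,17],[27,0],[47,1],[48,19],[50,0]]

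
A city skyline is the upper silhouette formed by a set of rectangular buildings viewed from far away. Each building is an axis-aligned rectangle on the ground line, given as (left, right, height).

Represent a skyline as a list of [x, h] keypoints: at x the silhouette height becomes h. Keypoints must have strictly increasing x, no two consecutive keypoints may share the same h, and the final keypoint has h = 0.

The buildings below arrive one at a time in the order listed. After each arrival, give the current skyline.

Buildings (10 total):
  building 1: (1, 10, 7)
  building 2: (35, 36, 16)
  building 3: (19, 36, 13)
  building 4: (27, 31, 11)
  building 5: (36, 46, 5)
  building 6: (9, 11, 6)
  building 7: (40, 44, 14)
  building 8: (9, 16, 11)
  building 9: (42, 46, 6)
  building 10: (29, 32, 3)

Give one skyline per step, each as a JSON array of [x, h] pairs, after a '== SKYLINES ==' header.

== SKYLINES ==
[[1,7],[10,0]]
[[1,7],[10,0],[35,16],[36,0]]
[[1,7],[10,0],[19,13],[35,16],[36,0]]
[[1,7],[10,0],[19,13],[35,16],[36,0]]
[[1,7],[10,0],[19,13],[35,16],[36,5],[46,0]]
[[1,7],[10,6],[11,0],[19,13],[35,16],[36,5],[46,0]]
[[1,7],[10,6],[11,0],[19,13],[35,16],[36,5],[40,14],[44,5],[46,0]]
[[1,7],[9,11],[16,0],[19,13],[35,16],[36,5],[40,14],[44,5],[46,0]]
[[1,7],[9,11],[16,0],[19,13],[35,16],[36,5],[40,14],[44,6],[46,0]]
[[1,7],[9,11],[16,0],[19,13],[35,16],[36,5],[40,14],[44,6],[46,0]]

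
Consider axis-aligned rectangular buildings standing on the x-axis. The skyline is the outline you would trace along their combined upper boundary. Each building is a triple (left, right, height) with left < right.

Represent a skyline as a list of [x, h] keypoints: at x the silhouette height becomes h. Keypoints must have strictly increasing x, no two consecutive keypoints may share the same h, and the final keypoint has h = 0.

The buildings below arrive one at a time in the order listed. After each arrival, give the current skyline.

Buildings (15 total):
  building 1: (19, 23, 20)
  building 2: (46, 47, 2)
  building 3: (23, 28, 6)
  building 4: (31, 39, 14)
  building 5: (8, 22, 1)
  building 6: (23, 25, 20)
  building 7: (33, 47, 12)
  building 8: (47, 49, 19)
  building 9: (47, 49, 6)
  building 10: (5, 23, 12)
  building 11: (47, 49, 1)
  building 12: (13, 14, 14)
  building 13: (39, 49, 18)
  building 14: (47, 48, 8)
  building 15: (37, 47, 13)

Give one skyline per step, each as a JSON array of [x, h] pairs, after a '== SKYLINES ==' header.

== SKYLINES ==
[[19,20],[23,0]]
[[19,20],[23,0],[46,2],[47,0]]
[[19,20],[23,6],[28,0],[46,2],[47,0]]
[[19,20],[23,6],[28,0],[31,14],[39,0],[46,2],[47,0]]
[[8,1],[19,20],[23,6],[28,0],[31,14],[39,0],[46,2],[47,0]]
[[8,1],[19,20],[25,6],[28,0],[31,14],[39,0],[46,2],[47,0]]
[[8,1],[19,20],[25,6],[28,0],[31,14],[39,12],[47,0]]
[[8,1],[19,20],[25,6],[28,0],[31,14],[39,12],[47,19],[49,0]]
[[8,1],[19,20],[25,6],[28,0],[31,14],[39,12],[47,19],[49,0]]
[[5,12],[19,20],[25,6],[28,0],[31,14],[39,12],[47,19],[49,0]]
[[5,12],[19,20],[25,6],[28,0],[31,14],[39,12],[47,19],[49,0]]
[[5,12],[13,14],[14,12],[19,20],[25,6],[28,0],[31,14],[39,12],[47,19],[49,0]]
[[5,12],[13,14],[14,12],[19,20],[25,6],[28,0],[31,14],[39,18],[47,19],[49,0]]
[[5,12],[13,14],[14,12],[19,20],[25,6],[28,0],[31,14],[39,18],[47,19],[49,0]]
[[5,12],[13,14],[14,12],[19,20],[25,6],[28,0],[31,14],[39,18],[47,19],[49,0]]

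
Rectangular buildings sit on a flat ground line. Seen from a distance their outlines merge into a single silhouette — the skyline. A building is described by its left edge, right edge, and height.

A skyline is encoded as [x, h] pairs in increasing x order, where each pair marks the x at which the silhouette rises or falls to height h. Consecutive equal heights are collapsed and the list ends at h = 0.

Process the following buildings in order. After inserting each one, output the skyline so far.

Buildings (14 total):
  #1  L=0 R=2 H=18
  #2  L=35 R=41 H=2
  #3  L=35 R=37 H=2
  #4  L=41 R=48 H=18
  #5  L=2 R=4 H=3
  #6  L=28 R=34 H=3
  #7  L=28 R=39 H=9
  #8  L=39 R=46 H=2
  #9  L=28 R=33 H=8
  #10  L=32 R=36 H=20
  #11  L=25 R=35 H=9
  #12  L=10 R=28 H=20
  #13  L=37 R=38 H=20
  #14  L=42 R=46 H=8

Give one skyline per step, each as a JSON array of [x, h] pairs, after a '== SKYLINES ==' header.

== SKYLINES ==
[[0,18],[2,0]]
[[0,18],[2,0],[35,2],[41,0]]
[[0,18],[2,0],[35,2],[41,0]]
[[0,18],[2,0],[35,2],[41,18],[48,0]]
[[0,18],[2,3],[4,0],[35,2],[41,18],[48,0]]
[[0,18],[2,3],[4,0],[28,3],[34,0],[35,2],[41,18],[48,0]]
[[0,18],[2,3],[4,0],[28,9],[39,2],[41,18],[48,0]]
[[0,18],[2,3],[4,0],[28,9],[39,2],[41,18],[48,0]]
[[0,18],[2,3],[4,0],[28,9],[39,2],[41,18],[48,0]]
[[0,18],[2,3],[4,0],[28,9],[32,20],[36,9],[39,2],[41,18],[48,0]]
[[0,18],[2,3],[4,0],[25,9],[32,20],[36,9],[39,2],[41,18],[48,0]]
[[0,18],[2,3],[4,0],[10,20],[28,9],[32,20],[36,9],[39,2],[41,18],[48,0]]
[[0,18],[2,3],[4,0],[10,20],[28,9],[32,20],[36,9],[37,20],[38,9],[39,2],[41,18],[48,0]]
[[0,18],[2,3],[4,0],[10,20],[28,9],[32,20],[36,9],[37,20],[38,9],[39,2],[41,18],[48,0]]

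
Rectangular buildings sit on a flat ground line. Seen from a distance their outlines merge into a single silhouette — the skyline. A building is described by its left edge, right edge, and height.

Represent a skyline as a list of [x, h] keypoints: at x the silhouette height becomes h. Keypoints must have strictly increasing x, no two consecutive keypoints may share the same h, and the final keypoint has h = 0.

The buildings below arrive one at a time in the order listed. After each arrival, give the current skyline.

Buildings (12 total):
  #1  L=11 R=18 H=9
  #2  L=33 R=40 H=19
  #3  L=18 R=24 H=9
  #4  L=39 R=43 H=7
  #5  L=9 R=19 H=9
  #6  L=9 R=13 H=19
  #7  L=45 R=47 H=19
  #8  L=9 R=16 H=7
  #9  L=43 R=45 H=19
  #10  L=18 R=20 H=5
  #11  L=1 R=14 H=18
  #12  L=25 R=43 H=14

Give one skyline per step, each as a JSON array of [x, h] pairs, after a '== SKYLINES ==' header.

== SKYLINES ==
[[11,9],[18,0]]
[[11,9],[18,0],[33,19],[40,0]]
[[11,9],[24,0],[33,19],[40,0]]
[[11,9],[24,0],[33,19],[40,7],[43,0]]
[[9,9],[24,0],[33,19],[40,7],[43,0]]
[[9,19],[13,9],[24,0],[33,19],[40,7],[43,0]]
[[9,19],[13,9],[24,0],[33,19],[40,7],[43,0],[45,19],[47,0]]
[[9,19],[13,9],[24,0],[33,19],[40,7],[43,0],[45,19],[47,0]]
[[9,19],[13,9],[24,0],[33,19],[40,7],[43,19],[47,0]]
[[9,19],[13,9],[24,0],[33,19],[40,7],[43,19],[47,0]]
[[1,18],[9,19],[13,18],[14,9],[24,0],[33,19],[40,7],[43,19],[47,0]]
[[1,18],[9,19],[13,18],[14,9],[24,0],[25,14],[33,19],[40,14],[43,19],[47,0]]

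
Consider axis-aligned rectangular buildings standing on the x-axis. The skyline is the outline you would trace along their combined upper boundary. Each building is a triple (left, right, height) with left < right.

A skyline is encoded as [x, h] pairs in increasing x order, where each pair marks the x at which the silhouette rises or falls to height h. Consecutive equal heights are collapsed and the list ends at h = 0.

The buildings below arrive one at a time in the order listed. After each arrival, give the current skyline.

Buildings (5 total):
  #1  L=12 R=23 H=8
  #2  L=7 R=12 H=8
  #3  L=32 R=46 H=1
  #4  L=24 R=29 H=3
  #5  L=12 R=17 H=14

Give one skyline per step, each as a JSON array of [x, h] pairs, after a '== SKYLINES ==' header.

== SKYLINES ==
[[12,8],[23,0]]
[[7,8],[23,0]]
[[7,8],[23,0],[32,1],[46,0]]
[[7,8],[23,0],[24,3],[29,0],[32,1],[46,0]]
[[7,8],[12,14],[17,8],[23,0],[24,3],[29,0],[32,1],[46,0]]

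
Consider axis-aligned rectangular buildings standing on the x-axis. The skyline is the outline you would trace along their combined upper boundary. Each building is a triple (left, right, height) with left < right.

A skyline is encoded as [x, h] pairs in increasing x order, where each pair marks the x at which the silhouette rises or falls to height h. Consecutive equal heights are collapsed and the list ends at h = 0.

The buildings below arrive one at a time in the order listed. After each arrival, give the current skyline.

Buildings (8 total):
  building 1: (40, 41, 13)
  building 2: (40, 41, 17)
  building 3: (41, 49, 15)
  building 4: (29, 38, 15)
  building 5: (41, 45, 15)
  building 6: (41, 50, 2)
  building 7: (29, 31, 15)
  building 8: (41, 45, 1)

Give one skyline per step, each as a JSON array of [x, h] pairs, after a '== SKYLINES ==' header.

== SKYLINES ==
[[40,13],[41,0]]
[[40,17],[41,0]]
[[40,17],[41,15],[49,0]]
[[29,15],[38,0],[40,17],[41,15],[49,0]]
[[29,15],[38,0],[40,17],[41,15],[49,0]]
[[29,15],[38,0],[40,17],[41,15],[49,2],[50,0]]
[[29,15],[38,0],[40,17],[41,15],[49,2],[50,0]]
[[29,15],[38,0],[40,17],[41,15],[49,2],[50,0]]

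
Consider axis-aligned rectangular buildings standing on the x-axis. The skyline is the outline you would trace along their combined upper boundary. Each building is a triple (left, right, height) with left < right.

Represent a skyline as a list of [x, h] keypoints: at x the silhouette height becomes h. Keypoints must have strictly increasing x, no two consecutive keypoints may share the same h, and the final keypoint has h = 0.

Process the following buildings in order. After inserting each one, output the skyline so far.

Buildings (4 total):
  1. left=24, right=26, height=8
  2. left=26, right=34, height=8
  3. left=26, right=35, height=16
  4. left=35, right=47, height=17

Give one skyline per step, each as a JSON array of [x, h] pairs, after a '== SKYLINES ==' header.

== SKYLINES ==
[[24,8],[26,0]]
[[24,8],[34,0]]
[[24,8],[26,16],[35,0]]
[[24,8],[26,16],[35,17],[47,0]]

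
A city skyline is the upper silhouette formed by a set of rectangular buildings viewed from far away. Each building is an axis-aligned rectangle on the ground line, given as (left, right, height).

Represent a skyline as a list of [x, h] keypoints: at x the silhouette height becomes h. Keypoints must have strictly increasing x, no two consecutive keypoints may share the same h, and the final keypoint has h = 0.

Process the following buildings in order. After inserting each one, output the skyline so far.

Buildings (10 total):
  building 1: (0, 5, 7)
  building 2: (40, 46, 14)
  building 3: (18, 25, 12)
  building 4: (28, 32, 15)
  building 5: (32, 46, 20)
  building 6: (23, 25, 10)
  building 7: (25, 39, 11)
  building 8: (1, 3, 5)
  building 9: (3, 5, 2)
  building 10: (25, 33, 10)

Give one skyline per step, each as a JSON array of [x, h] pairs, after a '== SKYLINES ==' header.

== SKYLINES ==
[[0,7],[5,0]]
[[0,7],[5,0],[40,14],[46,0]]
[[0,7],[5,0],[18,12],[25,0],[40,14],[46,0]]
[[0,7],[5,0],[18,12],[25,0],[28,15],[32,0],[40,14],[46,0]]
[[0,7],[5,0],[18,12],[25,0],[28,15],[32,20],[46,0]]
[[0,7],[5,0],[18,12],[25,0],[28,15],[32,20],[46,0]]
[[0,7],[5,0],[18,12],[25,11],[28,15],[32,20],[46,0]]
[[0,7],[5,0],[18,12],[25,11],[28,15],[32,20],[46,0]]
[[0,7],[5,0],[18,12],[25,11],[28,15],[32,20],[46,0]]
[[0,7],[5,0],[18,12],[25,11],[28,15],[32,20],[46,0]]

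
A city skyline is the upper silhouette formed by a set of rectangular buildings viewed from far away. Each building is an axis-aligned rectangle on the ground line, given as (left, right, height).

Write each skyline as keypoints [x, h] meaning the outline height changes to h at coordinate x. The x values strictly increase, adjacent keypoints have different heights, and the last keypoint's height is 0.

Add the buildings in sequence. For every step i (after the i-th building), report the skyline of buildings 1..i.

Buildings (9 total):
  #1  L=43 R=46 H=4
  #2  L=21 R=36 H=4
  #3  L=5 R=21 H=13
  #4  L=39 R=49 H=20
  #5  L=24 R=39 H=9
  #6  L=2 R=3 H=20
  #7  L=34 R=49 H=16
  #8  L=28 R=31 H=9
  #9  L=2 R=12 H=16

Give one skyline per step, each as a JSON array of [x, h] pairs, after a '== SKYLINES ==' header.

== SKYLINES ==
[[43,4],[46,0]]
[[21,4],[36,0],[43,4],[46,0]]
[[5,13],[21,4],[36,0],[43,4],[46,0]]
[[5,13],[21,4],[36,0],[39,20],[49,0]]
[[5,13],[21,4],[24,9],[39,20],[49,0]]
[[2,20],[3,0],[5,13],[21,4],[24,9],[39,20],[49,0]]
[[2,20],[3,0],[5,13],[21,4],[24,9],[34,16],[39,20],[49,0]]
[[2,20],[3,0],[5,13],[21,4],[24,9],[34,16],[39,20],[49,0]]
[[2,20],[3,16],[12,13],[21,4],[24,9],[34,16],[39,20],[49,0]]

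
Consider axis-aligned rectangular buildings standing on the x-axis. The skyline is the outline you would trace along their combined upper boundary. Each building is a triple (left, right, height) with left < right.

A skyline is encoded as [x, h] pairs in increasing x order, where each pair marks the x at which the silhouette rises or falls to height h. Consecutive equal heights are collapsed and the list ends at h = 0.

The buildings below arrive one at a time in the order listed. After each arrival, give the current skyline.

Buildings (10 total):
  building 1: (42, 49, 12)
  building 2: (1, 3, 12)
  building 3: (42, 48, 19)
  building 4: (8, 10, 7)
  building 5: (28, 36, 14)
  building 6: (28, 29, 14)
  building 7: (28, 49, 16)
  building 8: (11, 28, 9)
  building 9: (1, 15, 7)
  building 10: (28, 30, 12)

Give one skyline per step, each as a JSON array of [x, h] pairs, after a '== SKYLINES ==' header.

== SKYLINES ==
[[42,12],[49,0]]
[[1,12],[3,0],[42,12],[49,0]]
[[1,12],[3,0],[42,19],[48,12],[49,0]]
[[1,12],[3,0],[8,7],[10,0],[42,19],[48,12],[49,0]]
[[1,12],[3,0],[8,7],[10,0],[28,14],[36,0],[42,19],[48,12],[49,0]]
[[1,12],[3,0],[8,7],[10,0],[28,14],[36,0],[42,19],[48,12],[49,0]]
[[1,12],[3,0],[8,7],[10,0],[28,16],[42,19],[48,16],[49,0]]
[[1,12],[3,0],[8,7],[10,0],[11,9],[28,16],[42,19],[48,16],[49,0]]
[[1,12],[3,7],[11,9],[28,16],[42,19],[48,16],[49,0]]
[[1,12],[3,7],[11,9],[28,16],[42,19],[48,16],[49,0]]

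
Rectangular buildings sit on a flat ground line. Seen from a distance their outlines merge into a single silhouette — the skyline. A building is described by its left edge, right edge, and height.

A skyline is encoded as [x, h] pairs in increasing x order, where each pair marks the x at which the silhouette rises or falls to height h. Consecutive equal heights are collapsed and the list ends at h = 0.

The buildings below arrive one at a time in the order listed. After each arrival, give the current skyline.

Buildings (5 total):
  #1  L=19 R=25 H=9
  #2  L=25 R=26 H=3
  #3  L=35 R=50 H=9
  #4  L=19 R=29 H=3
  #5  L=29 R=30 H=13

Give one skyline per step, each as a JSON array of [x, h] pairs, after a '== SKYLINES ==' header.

== SKYLINES ==
[[19,9],[25,0]]
[[19,9],[25,3],[26,0]]
[[19,9],[25,3],[26,0],[35,9],[50,0]]
[[19,9],[25,3],[29,0],[35,9],[50,0]]
[[19,9],[25,3],[29,13],[30,0],[35,9],[50,0]]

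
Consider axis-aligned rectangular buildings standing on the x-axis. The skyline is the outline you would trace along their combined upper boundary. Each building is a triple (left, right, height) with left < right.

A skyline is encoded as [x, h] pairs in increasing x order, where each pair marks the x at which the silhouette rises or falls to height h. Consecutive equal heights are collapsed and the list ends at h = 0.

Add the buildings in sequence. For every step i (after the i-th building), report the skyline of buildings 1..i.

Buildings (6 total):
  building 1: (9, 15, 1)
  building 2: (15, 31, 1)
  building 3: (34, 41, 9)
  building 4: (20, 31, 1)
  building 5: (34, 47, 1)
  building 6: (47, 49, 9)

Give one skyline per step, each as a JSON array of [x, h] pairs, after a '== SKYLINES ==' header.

== SKYLINES ==
[[9,1],[15,0]]
[[9,1],[31,0]]
[[9,1],[31,0],[34,9],[41,0]]
[[9,1],[31,0],[34,9],[41,0]]
[[9,1],[31,0],[34,9],[41,1],[47,0]]
[[9,1],[31,0],[34,9],[41,1],[47,9],[49,0]]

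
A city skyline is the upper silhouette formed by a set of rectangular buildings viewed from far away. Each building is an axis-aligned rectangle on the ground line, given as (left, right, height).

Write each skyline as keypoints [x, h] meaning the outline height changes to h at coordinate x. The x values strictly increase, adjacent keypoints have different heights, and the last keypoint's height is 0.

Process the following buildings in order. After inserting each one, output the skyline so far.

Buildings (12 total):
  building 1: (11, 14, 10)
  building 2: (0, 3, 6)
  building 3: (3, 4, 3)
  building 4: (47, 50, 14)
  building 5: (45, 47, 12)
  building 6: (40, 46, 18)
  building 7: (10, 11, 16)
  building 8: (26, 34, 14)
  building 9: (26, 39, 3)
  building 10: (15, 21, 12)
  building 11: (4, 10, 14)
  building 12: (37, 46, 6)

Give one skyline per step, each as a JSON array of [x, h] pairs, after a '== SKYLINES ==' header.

== SKYLINES ==
[[11,10],[14,0]]
[[0,6],[3,0],[11,10],[14,0]]
[[0,6],[3,3],[4,0],[11,10],[14,0]]
[[0,6],[3,3],[4,0],[11,10],[14,0],[47,14],[50,0]]
[[0,6],[3,3],[4,0],[11,10],[14,0],[45,12],[47,14],[50,0]]
[[0,6],[3,3],[4,0],[11,10],[14,0],[40,18],[46,12],[47,14],[50,0]]
[[0,6],[3,3],[4,0],[10,16],[11,10],[14,0],[40,18],[46,12],[47,14],[50,0]]
[[0,6],[3,3],[4,0],[10,16],[11,10],[14,0],[26,14],[34,0],[40,18],[46,12],[47,14],[50,0]]
[[0,6],[3,3],[4,0],[10,16],[11,10],[14,0],[26,14],[34,3],[39,0],[40,18],[46,12],[47,14],[50,0]]
[[0,6],[3,3],[4,0],[10,16],[11,10],[14,0],[15,12],[21,0],[26,14],[34,3],[39,0],[40,18],[46,12],[47,14],[50,0]]
[[0,6],[3,3],[4,14],[10,16],[11,10],[14,0],[15,12],[21,0],[26,14],[34,3],[39,0],[40,18],[46,12],[47,14],[50,0]]
[[0,6],[3,3],[4,14],[10,16],[11,10],[14,0],[15,12],[21,0],[26,14],[34,3],[37,6],[40,18],[46,12],[47,14],[50,0]]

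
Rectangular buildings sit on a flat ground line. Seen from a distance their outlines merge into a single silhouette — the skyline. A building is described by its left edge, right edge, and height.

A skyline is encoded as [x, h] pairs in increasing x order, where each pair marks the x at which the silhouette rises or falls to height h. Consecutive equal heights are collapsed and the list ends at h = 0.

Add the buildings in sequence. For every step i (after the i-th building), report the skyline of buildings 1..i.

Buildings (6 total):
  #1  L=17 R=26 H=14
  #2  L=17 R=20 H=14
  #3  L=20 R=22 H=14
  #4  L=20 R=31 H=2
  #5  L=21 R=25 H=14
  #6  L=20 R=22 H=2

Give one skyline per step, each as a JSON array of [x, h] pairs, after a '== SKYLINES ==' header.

== SKYLINES ==
[[17,14],[26,0]]
[[17,14],[26,0]]
[[17,14],[26,0]]
[[17,14],[26,2],[31,0]]
[[17,14],[26,2],[31,0]]
[[17,14],[26,2],[31,0]]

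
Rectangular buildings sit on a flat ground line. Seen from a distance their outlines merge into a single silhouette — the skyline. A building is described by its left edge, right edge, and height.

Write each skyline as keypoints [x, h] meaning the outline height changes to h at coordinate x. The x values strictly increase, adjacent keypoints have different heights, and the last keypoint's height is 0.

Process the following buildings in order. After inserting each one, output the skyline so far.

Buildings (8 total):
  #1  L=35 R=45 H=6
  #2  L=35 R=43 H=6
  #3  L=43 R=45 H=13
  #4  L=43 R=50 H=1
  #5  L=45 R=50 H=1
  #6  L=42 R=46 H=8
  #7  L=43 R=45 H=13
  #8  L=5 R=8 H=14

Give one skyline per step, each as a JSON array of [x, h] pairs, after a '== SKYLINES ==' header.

== SKYLINES ==
[[35,6],[45,0]]
[[35,6],[45,0]]
[[35,6],[43,13],[45,0]]
[[35,6],[43,13],[45,1],[50,0]]
[[35,6],[43,13],[45,1],[50,0]]
[[35,6],[42,8],[43,13],[45,8],[46,1],[50,0]]
[[35,6],[42,8],[43,13],[45,8],[46,1],[50,0]]
[[5,14],[8,0],[35,6],[42,8],[43,13],[45,8],[46,1],[50,0]]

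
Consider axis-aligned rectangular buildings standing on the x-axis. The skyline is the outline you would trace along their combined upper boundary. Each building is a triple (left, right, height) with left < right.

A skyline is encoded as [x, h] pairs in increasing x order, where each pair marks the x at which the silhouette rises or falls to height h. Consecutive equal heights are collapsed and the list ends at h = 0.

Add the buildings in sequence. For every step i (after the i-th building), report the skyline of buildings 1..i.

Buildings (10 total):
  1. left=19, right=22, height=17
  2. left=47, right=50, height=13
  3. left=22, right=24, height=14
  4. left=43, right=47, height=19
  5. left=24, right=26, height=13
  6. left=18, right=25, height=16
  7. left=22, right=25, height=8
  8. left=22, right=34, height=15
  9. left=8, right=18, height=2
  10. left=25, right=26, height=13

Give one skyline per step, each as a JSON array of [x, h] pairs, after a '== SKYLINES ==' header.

== SKYLINES ==
[[19,17],[22,0]]
[[19,17],[22,0],[47,13],[50,0]]
[[19,17],[22,14],[24,0],[47,13],[50,0]]
[[19,17],[22,14],[24,0],[43,19],[47,13],[50,0]]
[[19,17],[22,14],[24,13],[26,0],[43,19],[47,13],[50,0]]
[[18,16],[19,17],[22,16],[25,13],[26,0],[43,19],[47,13],[50,0]]
[[18,16],[19,17],[22,16],[25,13],[26,0],[43,19],[47,13],[50,0]]
[[18,16],[19,17],[22,16],[25,15],[34,0],[43,19],[47,13],[50,0]]
[[8,2],[18,16],[19,17],[22,16],[25,15],[34,0],[43,19],[47,13],[50,0]]
[[8,2],[18,16],[19,17],[22,16],[25,15],[34,0],[43,19],[47,13],[50,0]]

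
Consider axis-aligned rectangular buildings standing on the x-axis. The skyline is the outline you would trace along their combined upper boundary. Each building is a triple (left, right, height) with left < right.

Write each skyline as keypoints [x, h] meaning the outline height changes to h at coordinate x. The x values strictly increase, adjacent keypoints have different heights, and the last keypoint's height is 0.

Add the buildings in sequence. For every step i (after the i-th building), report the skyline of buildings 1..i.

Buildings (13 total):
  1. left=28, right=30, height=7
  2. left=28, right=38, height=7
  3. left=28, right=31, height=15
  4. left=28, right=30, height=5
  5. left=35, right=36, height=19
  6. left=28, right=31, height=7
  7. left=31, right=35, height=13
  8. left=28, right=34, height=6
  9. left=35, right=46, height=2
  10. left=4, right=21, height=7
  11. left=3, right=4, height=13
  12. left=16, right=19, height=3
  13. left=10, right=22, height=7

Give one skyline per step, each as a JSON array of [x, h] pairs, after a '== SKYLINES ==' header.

== SKYLINES ==
[[28,7],[30,0]]
[[28,7],[38,0]]
[[28,15],[31,7],[38,0]]
[[28,15],[31,7],[38,0]]
[[28,15],[31,7],[35,19],[36,7],[38,0]]
[[28,15],[31,7],[35,19],[36,7],[38,0]]
[[28,15],[31,13],[35,19],[36,7],[38,0]]
[[28,15],[31,13],[35,19],[36,7],[38,0]]
[[28,15],[31,13],[35,19],[36,7],[38,2],[46,0]]
[[4,7],[21,0],[28,15],[31,13],[35,19],[36,7],[38,2],[46,0]]
[[3,13],[4,7],[21,0],[28,15],[31,13],[35,19],[36,7],[38,2],[46,0]]
[[3,13],[4,7],[21,0],[28,15],[31,13],[35,19],[36,7],[38,2],[46,0]]
[[3,13],[4,7],[22,0],[28,15],[31,13],[35,19],[36,7],[38,2],[46,0]]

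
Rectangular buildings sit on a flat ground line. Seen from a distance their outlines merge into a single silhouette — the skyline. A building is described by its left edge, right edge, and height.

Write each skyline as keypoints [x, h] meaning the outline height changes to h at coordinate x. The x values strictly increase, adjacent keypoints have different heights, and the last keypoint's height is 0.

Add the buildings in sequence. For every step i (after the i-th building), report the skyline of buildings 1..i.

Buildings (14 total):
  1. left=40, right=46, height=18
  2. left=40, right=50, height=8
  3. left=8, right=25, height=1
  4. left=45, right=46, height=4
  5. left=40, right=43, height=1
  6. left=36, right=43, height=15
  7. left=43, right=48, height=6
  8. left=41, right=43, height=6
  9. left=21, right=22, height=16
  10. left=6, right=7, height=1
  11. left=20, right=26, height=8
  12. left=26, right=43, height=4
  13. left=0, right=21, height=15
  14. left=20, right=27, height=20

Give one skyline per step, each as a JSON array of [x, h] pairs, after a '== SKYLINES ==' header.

== SKYLINES ==
[[40,18],[46,0]]
[[40,18],[46,8],[50,0]]
[[8,1],[25,0],[40,18],[46,8],[50,0]]
[[8,1],[25,0],[40,18],[46,8],[50,0]]
[[8,1],[25,0],[40,18],[46,8],[50,0]]
[[8,1],[25,0],[36,15],[40,18],[46,8],[50,0]]
[[8,1],[25,0],[36,15],[40,18],[46,8],[50,0]]
[[8,1],[25,0],[36,15],[40,18],[46,8],[50,0]]
[[8,1],[21,16],[22,1],[25,0],[36,15],[40,18],[46,8],[50,0]]
[[6,1],[7,0],[8,1],[21,16],[22,1],[25,0],[36,15],[40,18],[46,8],[50,0]]
[[6,1],[7,0],[8,1],[20,8],[21,16],[22,8],[26,0],[36,15],[40,18],[46,8],[50,0]]
[[6,1],[7,0],[8,1],[20,8],[21,16],[22,8],[26,4],[36,15],[40,18],[46,8],[50,0]]
[[0,15],[21,16],[22,8],[26,4],[36,15],[40,18],[46,8],[50,0]]
[[0,15],[20,20],[27,4],[36,15],[40,18],[46,8],[50,0]]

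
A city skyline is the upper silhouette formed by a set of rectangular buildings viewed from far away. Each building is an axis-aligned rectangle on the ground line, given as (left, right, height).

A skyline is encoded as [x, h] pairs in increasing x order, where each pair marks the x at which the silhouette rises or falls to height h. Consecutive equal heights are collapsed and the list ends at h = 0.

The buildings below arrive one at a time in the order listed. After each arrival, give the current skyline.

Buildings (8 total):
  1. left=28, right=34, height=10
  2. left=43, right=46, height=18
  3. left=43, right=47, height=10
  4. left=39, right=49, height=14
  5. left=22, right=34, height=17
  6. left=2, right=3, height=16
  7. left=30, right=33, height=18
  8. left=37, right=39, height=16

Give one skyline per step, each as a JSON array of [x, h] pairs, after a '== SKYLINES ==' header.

== SKYLINES ==
[[28,10],[34,0]]
[[28,10],[34,0],[43,18],[46,0]]
[[28,10],[34,0],[43,18],[46,10],[47,0]]
[[28,10],[34,0],[39,14],[43,18],[46,14],[49,0]]
[[22,17],[34,0],[39,14],[43,18],[46,14],[49,0]]
[[2,16],[3,0],[22,17],[34,0],[39,14],[43,18],[46,14],[49,0]]
[[2,16],[3,0],[22,17],[30,18],[33,17],[34,0],[39,14],[43,18],[46,14],[49,0]]
[[2,16],[3,0],[22,17],[30,18],[33,17],[34,0],[37,16],[39,14],[43,18],[46,14],[49,0]]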